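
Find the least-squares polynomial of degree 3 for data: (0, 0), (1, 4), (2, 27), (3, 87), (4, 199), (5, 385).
-13/126 + (745/756)x + (97/252)x² + (80/27)x³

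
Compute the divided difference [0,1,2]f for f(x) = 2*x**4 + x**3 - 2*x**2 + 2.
15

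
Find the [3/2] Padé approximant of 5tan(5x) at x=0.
(-125*x**3/3 + 25*x)/(1 - 10*x**2)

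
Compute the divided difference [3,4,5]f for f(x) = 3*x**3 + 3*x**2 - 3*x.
39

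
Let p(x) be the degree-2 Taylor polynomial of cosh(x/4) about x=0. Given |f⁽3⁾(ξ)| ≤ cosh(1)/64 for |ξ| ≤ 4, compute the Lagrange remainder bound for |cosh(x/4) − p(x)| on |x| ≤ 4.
cosh(1)/6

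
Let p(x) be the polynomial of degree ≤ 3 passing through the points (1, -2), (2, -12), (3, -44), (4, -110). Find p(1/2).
-3/2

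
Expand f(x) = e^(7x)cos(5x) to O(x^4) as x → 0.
1 + 7*x + 12*x**2 - 91*x**3/3 + O(x**4)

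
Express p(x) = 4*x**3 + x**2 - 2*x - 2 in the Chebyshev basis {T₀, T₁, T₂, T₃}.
(-3/2)T₀ + T₁ + (1/2)T₂ + T₃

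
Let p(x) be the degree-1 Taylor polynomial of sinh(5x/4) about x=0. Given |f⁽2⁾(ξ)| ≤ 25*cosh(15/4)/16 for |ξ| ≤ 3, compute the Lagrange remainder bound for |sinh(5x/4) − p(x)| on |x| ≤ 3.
225*cosh(15/4)/32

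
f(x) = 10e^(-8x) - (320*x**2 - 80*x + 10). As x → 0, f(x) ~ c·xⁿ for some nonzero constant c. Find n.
3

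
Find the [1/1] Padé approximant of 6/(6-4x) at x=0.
1/(1 - 2*x/3)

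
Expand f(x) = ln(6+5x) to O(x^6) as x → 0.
log(6) + 5*x/6 - 25*x**2/72 + 125*x**3/648 - 625*x**4/5184 + 625*x**5/7776 + O(x**6)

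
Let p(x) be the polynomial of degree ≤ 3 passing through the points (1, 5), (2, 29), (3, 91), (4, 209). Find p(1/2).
13/8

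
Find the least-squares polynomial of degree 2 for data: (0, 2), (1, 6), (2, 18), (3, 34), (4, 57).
9/5 + (9/5)x + (3)x²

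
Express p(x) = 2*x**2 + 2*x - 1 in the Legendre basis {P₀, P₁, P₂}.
(-1/3)P₀ + (2)P₁ + (4/3)P₂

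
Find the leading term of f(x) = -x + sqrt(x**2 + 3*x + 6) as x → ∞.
3/2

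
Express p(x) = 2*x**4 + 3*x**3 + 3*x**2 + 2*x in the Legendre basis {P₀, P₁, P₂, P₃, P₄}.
(7/5)P₀ + (19/5)P₁ + (22/7)P₂ + (6/5)P₃ + (16/35)P₄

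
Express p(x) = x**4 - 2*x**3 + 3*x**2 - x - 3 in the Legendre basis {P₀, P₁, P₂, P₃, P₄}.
(-9/5)P₀ + (-11/5)P₁ + (18/7)P₂ + (-4/5)P₃ + (8/35)P₄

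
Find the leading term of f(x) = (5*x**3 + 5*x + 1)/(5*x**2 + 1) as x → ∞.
x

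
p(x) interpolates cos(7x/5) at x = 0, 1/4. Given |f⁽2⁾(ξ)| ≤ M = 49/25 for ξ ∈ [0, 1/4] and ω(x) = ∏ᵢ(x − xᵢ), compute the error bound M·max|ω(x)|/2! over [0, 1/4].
49/3200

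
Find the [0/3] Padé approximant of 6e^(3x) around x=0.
6/(-9*x**3/2 + 9*x**2/2 - 3*x + 1)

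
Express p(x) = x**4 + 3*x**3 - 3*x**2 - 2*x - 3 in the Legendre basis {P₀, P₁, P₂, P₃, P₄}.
(-19/5)P₀ + (-1/5)P₁ + (-10/7)P₂ + (6/5)P₃ + (8/35)P₄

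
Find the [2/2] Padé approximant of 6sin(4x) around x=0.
24*x/(8*x**2/3 + 1)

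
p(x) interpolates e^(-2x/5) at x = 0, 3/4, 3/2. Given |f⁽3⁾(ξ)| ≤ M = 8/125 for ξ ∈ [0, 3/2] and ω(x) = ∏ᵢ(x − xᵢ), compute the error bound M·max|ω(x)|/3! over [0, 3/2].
sqrt(3)/1000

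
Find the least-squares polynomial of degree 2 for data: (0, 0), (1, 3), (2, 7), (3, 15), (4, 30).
3/5 + (-4/5)x + (2)x²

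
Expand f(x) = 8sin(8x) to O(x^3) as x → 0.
64*x + O(x**3)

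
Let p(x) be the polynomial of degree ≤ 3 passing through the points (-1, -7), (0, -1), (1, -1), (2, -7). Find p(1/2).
-1/4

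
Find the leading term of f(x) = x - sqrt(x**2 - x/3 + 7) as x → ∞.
1/6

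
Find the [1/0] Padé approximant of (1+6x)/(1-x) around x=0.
7*x + 1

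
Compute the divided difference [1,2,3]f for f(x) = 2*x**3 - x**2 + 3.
11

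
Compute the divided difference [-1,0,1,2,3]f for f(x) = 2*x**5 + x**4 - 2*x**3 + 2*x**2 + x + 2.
11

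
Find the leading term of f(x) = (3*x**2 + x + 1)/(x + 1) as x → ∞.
3*x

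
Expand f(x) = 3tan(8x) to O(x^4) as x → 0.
24*x + 512*x**3 + O(x**4)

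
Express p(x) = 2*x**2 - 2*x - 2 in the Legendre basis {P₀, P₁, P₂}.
(-4/3)P₀ + (-2)P₁ + (4/3)P₂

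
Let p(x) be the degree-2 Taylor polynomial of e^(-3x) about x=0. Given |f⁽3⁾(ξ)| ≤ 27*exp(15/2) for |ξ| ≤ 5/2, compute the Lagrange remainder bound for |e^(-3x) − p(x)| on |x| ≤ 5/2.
1125*exp(15/2)/16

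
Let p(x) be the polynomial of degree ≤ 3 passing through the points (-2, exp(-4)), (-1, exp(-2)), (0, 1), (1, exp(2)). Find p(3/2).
(-5 + 21*exp(2) - 35*(1 - exp(2))*exp(4))*exp(-4)/16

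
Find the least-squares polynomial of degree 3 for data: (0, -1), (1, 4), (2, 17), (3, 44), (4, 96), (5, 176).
-17/18 + (2573/756)x + (31/126)x² + (133/108)x³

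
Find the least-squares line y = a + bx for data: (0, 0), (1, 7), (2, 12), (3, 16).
a = 4/5, b = 53/10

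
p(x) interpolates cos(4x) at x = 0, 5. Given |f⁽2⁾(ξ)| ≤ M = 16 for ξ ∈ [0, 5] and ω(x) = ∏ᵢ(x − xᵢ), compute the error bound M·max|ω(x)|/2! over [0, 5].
50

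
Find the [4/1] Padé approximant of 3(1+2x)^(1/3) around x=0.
(16*x**4/81 - 64*x**3/135 + 8*x**2/5 + 32*x/5 + 3)/(22*x/15 + 1)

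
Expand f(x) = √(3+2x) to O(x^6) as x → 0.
sqrt(3) + sqrt(3)*x/3 - sqrt(3)*x**2/18 + sqrt(3)*x**3/54 - 5*sqrt(3)*x**4/648 + 7*sqrt(3)*x**5/1944 + O(x**6)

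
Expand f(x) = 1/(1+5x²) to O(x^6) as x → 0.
1 - 5*x**2 + 25*x**4 + O(x**6)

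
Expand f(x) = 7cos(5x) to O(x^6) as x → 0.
7 - 175*x**2/2 + 4375*x**4/24 + O(x**6)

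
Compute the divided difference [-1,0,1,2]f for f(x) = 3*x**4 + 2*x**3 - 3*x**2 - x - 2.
8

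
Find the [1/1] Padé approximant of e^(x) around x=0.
(x/2 + 1)/(1 - x/2)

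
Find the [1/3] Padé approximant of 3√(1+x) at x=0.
(21*x/8 + 3)/(x**3/64 - x**2/16 + 3*x/8 + 1)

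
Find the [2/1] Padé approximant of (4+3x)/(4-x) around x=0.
(3*x/4 + 1)/(1 - x/4)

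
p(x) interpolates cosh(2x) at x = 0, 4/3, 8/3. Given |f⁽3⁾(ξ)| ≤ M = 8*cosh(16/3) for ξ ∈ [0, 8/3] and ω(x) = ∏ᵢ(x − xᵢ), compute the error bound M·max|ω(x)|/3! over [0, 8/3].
512*sqrt(3)*cosh(16/3)/729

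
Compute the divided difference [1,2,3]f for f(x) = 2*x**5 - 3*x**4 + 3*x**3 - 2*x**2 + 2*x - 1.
121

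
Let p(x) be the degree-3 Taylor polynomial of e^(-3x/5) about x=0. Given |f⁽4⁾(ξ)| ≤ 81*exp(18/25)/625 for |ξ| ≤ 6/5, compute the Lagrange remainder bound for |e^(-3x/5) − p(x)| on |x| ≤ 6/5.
4374*exp(18/25)/390625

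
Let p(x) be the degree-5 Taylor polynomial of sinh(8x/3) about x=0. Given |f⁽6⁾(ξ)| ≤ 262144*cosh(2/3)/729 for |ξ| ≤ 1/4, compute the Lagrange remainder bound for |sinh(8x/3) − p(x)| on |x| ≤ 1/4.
4*cosh(2/3)/32805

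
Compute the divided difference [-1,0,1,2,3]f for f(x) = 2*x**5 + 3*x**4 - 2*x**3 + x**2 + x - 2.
13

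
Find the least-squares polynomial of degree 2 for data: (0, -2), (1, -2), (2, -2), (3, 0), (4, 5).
-59/35 + (-64/35)x + (6/7)x²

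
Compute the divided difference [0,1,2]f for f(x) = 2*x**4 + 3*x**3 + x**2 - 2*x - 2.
24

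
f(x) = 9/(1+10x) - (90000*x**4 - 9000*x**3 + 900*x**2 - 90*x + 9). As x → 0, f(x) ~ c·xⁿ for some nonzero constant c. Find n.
5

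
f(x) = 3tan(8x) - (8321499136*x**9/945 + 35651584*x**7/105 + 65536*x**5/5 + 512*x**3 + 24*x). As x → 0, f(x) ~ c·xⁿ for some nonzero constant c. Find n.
11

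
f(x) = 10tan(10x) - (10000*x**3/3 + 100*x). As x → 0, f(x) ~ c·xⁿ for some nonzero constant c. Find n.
5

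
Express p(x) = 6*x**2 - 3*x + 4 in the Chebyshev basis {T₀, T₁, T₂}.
(7)T₀ + (-3)T₁ + (3)T₂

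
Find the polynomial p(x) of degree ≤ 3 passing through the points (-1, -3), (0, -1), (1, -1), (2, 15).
3*x**3 - x**2 - 2*x - 1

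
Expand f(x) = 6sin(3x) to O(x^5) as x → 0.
18*x - 27*x**3 + O(x**5)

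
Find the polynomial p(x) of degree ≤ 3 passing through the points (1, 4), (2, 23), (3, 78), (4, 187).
3*x**3 - 2*x + 3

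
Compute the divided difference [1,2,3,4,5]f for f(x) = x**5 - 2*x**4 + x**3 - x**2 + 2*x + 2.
13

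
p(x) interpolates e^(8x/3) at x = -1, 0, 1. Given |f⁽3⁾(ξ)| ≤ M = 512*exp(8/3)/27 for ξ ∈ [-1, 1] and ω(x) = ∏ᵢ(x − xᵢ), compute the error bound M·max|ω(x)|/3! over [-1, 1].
512*sqrt(3)*exp(8/3)/729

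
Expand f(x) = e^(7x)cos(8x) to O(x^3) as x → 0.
1 + 7*x - 15*x**2/2 + O(x**3)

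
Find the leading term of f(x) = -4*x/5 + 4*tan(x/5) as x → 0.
4*x**3/375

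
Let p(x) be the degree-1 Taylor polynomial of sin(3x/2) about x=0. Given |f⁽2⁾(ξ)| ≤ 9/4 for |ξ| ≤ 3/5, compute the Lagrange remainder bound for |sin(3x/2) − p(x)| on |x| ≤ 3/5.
81/200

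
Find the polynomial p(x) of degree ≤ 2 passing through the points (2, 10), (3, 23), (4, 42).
3*x**2 - 2*x + 2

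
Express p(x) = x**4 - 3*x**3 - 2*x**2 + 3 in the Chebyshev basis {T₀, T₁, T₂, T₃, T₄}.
(19/8)T₀ + (-9/4)T₁ + (-1/2)T₂ + (-3/4)T₃ + (1/8)T₄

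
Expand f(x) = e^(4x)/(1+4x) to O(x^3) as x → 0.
1 + 8*x**2 + O(x**3)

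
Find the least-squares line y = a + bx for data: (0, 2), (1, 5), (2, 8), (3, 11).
a = 2, b = 3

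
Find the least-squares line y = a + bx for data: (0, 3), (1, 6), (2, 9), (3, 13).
a = 14/5, b = 33/10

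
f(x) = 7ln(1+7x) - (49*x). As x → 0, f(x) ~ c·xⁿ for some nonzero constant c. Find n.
2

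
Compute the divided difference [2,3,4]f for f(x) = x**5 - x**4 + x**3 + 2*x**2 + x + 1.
241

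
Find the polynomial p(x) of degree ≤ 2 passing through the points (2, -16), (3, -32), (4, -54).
-3*x**2 - x - 2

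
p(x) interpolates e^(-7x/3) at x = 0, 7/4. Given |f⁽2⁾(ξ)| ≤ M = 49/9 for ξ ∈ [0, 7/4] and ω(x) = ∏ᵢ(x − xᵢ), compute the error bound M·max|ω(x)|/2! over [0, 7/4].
2401/1152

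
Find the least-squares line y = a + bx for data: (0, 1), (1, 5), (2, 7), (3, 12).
a = 1, b = 7/2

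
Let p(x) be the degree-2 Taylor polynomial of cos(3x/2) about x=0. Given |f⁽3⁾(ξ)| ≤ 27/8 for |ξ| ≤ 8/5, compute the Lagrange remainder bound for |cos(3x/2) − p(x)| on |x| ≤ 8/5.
288/125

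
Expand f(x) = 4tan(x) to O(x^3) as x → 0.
4*x + O(x**3)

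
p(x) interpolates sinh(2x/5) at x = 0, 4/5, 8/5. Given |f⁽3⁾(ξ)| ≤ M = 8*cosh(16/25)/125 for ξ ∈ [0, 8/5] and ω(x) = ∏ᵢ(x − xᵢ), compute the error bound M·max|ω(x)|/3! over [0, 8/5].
512*sqrt(3)*cosh(16/25)/421875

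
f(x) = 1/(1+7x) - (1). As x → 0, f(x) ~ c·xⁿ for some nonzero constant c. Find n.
1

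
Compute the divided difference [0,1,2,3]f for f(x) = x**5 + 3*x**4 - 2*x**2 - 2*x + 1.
43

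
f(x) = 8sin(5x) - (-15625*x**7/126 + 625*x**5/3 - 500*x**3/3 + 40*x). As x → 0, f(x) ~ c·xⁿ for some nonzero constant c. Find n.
9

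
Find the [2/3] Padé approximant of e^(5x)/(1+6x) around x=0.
(2525*x**2/1108 + 710*x/277 + 1)/(38525*x**3/3324 - 14025*x**2/1108 + 987*x/277 + 1)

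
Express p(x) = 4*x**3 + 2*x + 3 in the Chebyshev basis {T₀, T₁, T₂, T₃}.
(3)T₀ + (5)T₁ + T₃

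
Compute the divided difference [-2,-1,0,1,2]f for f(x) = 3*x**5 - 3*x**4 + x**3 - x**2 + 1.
-3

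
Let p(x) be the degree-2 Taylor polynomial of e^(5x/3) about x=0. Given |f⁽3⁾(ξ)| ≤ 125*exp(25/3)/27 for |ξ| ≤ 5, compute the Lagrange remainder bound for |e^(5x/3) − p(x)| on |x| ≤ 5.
15625*exp(25/3)/162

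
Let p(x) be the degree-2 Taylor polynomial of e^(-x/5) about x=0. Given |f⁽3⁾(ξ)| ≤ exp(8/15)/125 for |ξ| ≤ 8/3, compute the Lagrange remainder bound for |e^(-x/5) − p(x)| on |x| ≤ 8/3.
256*exp(8/15)/10125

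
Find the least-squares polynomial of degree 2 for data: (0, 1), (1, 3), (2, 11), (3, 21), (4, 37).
31/35 + (3/7)x + (15/7)x²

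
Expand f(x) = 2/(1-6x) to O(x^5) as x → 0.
2 + 12*x + 72*x**2 + 432*x**3 + 2592*x**4 + O(x**5)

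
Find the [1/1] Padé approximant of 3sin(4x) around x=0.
12*x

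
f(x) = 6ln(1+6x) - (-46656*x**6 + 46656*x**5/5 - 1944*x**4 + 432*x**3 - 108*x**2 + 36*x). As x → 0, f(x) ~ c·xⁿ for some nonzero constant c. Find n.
7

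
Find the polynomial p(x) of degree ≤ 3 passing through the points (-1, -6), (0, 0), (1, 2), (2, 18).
3*x**3 - 2*x**2 + x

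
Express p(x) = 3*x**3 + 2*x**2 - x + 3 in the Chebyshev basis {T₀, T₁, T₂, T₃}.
(4)T₀ + (5/4)T₁ + T₂ + (3/4)T₃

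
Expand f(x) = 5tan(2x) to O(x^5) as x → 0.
10*x + 40*x**3/3 + O(x**5)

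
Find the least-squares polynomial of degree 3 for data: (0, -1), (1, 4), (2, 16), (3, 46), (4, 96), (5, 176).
-113/126 + (251/108)x + (127/126)x² + (121/108)x³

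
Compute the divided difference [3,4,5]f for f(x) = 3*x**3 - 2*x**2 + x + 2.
34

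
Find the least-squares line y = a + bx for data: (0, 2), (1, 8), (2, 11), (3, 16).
a = 5/2, b = 9/2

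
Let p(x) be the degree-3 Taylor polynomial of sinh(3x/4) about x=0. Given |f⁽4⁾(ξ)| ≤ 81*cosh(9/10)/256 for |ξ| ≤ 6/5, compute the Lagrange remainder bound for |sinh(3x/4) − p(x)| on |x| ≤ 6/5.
2187*cosh(9/10)/80000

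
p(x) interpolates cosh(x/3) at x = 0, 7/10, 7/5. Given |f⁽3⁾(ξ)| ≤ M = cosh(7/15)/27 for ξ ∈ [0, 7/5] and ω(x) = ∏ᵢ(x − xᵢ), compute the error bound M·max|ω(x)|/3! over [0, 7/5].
343*sqrt(3)*cosh(7/15)/729000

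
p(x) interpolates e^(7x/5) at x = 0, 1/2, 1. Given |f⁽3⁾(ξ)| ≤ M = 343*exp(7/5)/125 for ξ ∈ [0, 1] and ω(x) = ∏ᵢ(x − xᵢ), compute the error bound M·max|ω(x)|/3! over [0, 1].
343*sqrt(3)*exp(7/5)/27000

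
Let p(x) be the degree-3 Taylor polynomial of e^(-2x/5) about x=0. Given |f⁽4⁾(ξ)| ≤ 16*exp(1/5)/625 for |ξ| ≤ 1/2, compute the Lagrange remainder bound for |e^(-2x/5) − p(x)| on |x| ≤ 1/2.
exp(1/5)/15000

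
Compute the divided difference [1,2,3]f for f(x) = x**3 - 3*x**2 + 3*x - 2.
3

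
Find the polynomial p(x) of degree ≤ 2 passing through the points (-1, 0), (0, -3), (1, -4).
x**2 - 2*x - 3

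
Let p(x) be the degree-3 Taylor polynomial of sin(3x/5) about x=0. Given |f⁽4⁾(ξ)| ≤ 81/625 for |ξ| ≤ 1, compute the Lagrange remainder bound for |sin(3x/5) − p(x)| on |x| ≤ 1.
27/5000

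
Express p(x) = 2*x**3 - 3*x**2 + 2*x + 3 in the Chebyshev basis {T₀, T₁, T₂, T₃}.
(3/2)T₀ + (7/2)T₁ + (-3/2)T₂ + (1/2)T₃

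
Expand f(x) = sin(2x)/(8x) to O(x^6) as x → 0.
1/4 - x**2/6 + x**4/30 + O(x**6)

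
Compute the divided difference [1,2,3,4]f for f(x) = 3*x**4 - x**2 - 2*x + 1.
30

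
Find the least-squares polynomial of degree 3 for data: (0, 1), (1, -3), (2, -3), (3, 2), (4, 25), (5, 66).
59/63 + (-143/54)x + (-481/252)x² + (109/108)x³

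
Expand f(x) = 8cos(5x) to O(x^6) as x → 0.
8 - 100*x**2 + 625*x**4/3 + O(x**6)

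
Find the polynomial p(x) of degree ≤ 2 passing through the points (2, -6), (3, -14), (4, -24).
-x**2 - 3*x + 4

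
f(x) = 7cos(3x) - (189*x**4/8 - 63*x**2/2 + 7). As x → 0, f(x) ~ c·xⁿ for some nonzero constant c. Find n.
6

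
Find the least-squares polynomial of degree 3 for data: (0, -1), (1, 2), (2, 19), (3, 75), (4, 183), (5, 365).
-17/21 + (-1/126)x + (-89/84)x² + (113/36)x³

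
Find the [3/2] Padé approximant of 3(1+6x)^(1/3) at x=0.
(56*x**3/5 + 252*x**2/5 + 126*x/5 + 3)/(8*x**2 + 32*x/5 + 1)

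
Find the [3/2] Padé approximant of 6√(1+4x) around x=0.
(12*x**3 + 54*x**2 + 36*x + 6)/(3*x**2 + 4*x + 1)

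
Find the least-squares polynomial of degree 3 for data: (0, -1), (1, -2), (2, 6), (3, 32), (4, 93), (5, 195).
-61/63 + (-34/27)x + (-421/252)x² + (211/108)x³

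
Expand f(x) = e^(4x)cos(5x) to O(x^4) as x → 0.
1 + 4*x - 9*x**2/2 - 118*x**3/3 + O(x**4)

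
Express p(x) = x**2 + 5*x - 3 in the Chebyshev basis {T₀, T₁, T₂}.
(-5/2)T₀ + (5)T₁ + (1/2)T₂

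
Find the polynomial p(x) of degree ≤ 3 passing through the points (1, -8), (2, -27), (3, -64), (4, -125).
-x**3 - 3*x**2 - 3*x - 1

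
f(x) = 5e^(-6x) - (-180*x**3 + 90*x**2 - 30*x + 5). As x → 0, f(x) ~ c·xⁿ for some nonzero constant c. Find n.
4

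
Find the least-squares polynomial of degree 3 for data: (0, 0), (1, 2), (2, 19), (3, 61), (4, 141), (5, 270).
-1/18 + (-755/756)x + (167/126)x² + (209/108)x³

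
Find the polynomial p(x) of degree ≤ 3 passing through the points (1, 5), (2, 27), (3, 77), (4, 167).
2*x**3 + 2*x**2 + 2*x - 1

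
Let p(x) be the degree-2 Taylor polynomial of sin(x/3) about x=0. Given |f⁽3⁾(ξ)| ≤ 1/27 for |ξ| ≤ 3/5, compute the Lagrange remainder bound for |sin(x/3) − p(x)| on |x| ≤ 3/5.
1/750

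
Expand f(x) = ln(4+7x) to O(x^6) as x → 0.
log(4) + 7*x/4 - 49*x**2/32 + 343*x**3/192 - 2401*x**4/1024 + 16807*x**5/5120 + O(x**6)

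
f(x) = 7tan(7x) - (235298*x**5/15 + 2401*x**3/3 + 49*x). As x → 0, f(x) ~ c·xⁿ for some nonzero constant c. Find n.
7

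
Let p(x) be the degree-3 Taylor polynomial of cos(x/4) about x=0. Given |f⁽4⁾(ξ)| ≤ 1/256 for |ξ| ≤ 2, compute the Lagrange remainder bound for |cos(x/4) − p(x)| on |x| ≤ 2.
1/384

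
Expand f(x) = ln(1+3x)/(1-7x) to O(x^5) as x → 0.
3*x + 33*x**2/2 + 249*x**3/2 + 3405*x**4/4 + O(x**5)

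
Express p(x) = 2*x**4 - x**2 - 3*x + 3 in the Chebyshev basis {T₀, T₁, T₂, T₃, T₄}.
(13/4)T₀ + (-3)T₁ + (1/2)T₂ + (1/4)T₄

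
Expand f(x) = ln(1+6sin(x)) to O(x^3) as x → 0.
6*x - 18*x**2 + O(x**3)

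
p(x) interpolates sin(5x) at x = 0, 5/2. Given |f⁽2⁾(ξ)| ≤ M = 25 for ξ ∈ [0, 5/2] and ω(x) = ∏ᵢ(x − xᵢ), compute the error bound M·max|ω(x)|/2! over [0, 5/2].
625/32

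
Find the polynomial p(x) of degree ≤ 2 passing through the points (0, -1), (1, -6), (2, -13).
-x**2 - 4*x - 1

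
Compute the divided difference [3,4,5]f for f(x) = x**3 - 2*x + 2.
12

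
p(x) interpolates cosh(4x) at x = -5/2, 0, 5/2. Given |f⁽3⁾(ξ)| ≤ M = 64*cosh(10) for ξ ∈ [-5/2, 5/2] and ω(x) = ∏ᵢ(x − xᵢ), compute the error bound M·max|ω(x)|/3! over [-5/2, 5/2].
1000*sqrt(3)*cosh(10)/27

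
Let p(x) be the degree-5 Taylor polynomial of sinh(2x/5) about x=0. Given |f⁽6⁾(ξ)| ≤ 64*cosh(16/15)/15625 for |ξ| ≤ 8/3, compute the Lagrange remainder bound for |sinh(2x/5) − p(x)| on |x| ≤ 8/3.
1048576*cosh(16/15)/512578125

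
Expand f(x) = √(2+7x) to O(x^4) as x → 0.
sqrt(2) + 7*sqrt(2)*x/4 - 49*sqrt(2)*x**2/32 + 343*sqrt(2)*x**3/128 + O(x**4)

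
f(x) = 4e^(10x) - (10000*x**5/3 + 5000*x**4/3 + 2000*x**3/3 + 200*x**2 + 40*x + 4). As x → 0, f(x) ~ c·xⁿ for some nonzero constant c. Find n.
6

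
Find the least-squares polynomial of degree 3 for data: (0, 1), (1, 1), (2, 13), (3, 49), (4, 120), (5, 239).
41/42 + (-491/252)x + (1/21)x² + (71/36)x³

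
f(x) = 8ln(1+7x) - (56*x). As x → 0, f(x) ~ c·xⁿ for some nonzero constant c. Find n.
2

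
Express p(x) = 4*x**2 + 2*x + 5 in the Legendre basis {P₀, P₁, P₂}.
(19/3)P₀ + (2)P₁ + (8/3)P₂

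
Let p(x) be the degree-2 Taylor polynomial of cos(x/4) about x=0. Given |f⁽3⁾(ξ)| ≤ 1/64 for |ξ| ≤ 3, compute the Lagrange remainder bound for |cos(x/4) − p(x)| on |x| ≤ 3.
9/128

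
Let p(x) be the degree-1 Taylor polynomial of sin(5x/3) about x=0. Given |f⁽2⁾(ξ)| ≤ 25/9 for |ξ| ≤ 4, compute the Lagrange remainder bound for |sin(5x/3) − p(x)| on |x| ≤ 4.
200/9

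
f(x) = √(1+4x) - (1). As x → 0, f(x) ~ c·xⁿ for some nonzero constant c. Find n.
1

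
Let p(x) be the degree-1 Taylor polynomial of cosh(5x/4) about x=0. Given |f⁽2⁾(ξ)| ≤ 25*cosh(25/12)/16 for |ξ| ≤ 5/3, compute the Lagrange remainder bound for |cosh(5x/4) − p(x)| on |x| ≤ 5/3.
625*cosh(25/12)/288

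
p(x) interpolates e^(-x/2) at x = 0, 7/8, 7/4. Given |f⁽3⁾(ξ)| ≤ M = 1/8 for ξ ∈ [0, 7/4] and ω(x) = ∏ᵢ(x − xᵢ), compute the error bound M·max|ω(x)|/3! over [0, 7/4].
343*sqrt(3)/110592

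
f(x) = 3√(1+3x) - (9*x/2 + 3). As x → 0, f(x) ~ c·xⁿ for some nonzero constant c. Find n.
2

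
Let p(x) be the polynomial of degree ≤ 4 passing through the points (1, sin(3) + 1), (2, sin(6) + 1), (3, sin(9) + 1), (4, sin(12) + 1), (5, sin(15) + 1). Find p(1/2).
35*sin(15)/128 + 315*sin(3)/128 - 45*sin(12)/32 - 105*sin(6)/32 + 1 + 189*sin(9)/64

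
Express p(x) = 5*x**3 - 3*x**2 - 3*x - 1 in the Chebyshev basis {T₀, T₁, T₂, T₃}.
(-5/2)T₀ + (3/4)T₁ + (-3/2)T₂ + (5/4)T₃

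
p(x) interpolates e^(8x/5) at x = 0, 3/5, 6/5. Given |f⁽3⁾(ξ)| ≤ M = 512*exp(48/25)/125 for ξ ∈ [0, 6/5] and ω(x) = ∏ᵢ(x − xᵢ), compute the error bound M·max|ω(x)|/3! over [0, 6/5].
512*sqrt(3)*exp(48/25)/15625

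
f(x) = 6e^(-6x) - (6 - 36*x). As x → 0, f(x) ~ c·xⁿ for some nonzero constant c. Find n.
2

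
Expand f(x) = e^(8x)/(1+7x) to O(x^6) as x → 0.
1 + x + 25*x**2 - 269*x**3/3 + 2395*x**4/3 - 79729*x**5/15 + O(x**6)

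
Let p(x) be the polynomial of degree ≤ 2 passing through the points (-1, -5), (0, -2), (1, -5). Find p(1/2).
-11/4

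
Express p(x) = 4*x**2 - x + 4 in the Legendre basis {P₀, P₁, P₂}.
(16/3)P₀ - P₁ + (8/3)P₂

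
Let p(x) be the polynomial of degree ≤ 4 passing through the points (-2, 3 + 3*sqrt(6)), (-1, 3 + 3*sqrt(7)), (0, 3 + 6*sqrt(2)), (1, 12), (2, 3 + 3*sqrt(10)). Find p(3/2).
-105*sqrt(2)/32 - 15*sqrt(6)/128 + 21*sqrt(7)/32 + 105*sqrt(10)/128 + 411/32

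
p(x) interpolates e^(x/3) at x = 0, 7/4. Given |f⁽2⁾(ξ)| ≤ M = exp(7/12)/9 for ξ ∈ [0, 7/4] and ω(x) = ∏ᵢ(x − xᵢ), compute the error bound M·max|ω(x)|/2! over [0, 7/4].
49*exp(7/12)/1152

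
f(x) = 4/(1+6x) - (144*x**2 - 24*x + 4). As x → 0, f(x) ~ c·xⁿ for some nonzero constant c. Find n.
3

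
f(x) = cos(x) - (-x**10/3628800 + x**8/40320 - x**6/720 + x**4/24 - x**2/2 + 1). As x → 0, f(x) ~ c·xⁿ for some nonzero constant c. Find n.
12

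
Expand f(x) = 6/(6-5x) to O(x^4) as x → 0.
1 + 5*x/6 + 25*x**2/36 + 125*x**3/216 + O(x**4)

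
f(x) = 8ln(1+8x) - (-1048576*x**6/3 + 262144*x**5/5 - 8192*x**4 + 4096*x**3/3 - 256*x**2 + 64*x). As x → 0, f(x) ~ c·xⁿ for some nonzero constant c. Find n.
7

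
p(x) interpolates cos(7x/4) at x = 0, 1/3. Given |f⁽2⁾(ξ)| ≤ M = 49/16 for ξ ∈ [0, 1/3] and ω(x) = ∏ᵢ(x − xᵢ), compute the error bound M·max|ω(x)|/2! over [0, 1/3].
49/1152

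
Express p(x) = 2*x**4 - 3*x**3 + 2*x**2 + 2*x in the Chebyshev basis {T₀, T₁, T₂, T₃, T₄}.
(7/4)T₀ + (-1/4)T₁ + (2)T₂ + (-3/4)T₃ + (1/4)T₄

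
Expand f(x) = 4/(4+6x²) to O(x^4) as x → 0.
1 - 3*x**2/2 + O(x**4)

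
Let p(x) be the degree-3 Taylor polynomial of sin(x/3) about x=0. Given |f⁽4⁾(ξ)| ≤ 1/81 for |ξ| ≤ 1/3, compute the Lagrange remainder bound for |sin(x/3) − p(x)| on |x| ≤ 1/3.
1/157464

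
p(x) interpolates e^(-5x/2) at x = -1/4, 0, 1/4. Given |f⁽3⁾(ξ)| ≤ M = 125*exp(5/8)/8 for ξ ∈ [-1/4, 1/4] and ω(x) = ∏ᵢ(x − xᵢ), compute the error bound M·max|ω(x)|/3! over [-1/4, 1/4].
125*sqrt(3)*exp(5/8)/13824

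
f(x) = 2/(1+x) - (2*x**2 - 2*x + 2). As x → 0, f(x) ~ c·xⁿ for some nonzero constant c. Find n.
3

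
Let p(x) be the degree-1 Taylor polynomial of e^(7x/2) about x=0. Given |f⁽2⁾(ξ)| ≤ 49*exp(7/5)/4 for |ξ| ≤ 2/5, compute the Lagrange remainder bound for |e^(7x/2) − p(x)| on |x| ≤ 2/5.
49*exp(7/5)/50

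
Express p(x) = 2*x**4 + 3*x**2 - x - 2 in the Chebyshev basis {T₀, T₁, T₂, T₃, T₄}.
(1/4)T₀ - T₁ + (5/2)T₂ + (1/4)T₄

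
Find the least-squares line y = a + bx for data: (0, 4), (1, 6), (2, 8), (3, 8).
a = 22/5, b = 7/5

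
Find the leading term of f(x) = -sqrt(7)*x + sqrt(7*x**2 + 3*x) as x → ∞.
3*sqrt(7)/14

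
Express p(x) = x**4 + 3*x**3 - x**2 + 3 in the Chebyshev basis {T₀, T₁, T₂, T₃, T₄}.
(23/8)T₀ + (9/4)T₁ + (3/4)T₃ + (1/8)T₄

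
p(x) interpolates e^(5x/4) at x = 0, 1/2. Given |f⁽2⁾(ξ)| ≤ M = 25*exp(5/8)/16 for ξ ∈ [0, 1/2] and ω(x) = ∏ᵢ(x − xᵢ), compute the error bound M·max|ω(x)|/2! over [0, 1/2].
25*exp(5/8)/512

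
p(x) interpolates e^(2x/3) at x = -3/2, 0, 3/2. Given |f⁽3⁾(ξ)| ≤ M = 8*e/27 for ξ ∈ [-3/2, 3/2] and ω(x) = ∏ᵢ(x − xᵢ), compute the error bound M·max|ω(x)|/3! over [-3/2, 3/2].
sqrt(3)*e/27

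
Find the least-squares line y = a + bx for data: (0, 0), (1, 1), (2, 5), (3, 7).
a = -1/2, b = 5/2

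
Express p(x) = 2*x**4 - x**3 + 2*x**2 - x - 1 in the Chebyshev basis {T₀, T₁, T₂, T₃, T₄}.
(3/4)T₀ + (-7/4)T₁ + (2)T₂ + (-1/4)T₃ + (1/4)T₄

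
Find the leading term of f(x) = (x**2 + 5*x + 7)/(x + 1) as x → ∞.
x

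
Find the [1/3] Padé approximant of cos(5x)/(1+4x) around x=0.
(1 - 125*x/48)/(1675*x**3/96 + 25*x**2/12 + 67*x/48 + 1)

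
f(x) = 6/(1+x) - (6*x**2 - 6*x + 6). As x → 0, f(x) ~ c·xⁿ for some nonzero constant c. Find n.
3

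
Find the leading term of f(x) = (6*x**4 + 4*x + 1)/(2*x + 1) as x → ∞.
3*x**3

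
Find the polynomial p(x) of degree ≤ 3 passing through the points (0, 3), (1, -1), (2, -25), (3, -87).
-3*x**3 - x**2 + 3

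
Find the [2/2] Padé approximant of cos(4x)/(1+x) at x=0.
(-136*x**2/21 - 4*x/21 + 1)/(4*x**2/3 + 17*x/21 + 1)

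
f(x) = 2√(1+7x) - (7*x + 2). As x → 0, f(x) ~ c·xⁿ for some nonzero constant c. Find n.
2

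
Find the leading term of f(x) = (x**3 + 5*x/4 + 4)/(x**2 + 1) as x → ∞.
x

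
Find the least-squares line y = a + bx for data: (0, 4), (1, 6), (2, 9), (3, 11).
a = 39/10, b = 12/5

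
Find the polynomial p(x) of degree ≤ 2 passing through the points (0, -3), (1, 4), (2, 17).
3*x**2 + 4*x - 3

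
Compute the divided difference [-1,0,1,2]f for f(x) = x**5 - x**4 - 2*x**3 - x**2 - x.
1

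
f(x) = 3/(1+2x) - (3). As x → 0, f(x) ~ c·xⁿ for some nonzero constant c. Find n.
1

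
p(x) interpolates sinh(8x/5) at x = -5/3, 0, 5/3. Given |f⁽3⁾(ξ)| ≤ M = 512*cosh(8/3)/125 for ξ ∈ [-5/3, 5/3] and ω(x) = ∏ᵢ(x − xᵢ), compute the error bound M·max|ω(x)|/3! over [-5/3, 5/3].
512*sqrt(3)*cosh(8/3)/729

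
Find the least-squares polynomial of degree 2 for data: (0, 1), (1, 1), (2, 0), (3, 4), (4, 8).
44/35 + (-141/70)x + (13/14)x²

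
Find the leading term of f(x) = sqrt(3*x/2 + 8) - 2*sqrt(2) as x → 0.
3*sqrt(2)*x/16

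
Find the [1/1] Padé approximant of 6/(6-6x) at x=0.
1/(1 - x)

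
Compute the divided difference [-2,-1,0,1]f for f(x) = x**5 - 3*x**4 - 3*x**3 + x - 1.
8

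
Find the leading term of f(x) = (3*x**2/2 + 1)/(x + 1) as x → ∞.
3*x/2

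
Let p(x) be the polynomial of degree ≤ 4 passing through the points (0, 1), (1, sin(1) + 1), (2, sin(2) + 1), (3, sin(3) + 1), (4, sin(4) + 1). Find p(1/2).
-35*sin(2)/64 - 5*sin(4)/128 + 7*sin(3)/32 + 35*sin(1)/32 + 1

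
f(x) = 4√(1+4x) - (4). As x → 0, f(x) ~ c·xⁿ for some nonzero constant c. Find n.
1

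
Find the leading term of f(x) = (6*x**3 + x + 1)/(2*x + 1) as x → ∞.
3*x**2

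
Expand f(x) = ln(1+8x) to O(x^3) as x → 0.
8*x - 32*x**2 + O(x**3)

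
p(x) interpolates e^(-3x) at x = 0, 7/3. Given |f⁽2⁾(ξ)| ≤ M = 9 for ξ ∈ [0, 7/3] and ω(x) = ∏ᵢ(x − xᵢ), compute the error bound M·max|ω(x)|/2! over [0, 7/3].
49/8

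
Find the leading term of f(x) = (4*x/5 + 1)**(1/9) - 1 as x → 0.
4*x/45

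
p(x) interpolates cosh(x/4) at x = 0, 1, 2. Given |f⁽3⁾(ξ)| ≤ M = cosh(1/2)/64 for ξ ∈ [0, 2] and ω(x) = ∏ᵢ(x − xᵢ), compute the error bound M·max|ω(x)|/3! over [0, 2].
sqrt(3)*cosh(1/2)/1728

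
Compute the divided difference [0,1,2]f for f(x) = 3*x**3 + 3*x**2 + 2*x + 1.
12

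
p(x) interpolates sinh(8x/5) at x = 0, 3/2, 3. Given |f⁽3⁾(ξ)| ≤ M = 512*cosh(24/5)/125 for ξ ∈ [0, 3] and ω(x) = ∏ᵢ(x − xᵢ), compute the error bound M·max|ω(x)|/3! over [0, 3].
64*sqrt(3)*cosh(24/5)/125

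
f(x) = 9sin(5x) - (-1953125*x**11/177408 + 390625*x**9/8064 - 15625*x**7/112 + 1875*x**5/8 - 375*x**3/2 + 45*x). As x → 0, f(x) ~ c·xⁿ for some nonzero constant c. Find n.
13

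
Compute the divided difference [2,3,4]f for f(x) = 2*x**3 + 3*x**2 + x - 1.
21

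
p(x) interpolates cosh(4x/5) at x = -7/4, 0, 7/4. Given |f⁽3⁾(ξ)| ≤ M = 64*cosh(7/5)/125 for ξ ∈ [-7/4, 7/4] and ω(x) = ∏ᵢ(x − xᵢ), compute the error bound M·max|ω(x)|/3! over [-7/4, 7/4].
343*sqrt(3)*cosh(7/5)/3375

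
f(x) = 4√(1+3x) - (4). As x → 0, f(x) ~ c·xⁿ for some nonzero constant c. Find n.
1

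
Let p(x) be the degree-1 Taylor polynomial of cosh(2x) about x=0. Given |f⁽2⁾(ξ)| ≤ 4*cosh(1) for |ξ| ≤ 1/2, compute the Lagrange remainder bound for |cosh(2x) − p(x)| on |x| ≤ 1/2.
cosh(1)/2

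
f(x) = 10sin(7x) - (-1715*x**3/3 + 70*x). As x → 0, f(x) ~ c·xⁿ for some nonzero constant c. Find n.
5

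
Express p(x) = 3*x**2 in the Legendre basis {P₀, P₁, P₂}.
P₀ + (2)P₂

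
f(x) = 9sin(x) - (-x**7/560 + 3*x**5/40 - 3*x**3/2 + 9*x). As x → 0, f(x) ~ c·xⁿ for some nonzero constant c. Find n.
9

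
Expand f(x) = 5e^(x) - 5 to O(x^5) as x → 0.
5*x + 5*x**2/2 + 5*x**3/6 + 5*x**4/24 + O(x**5)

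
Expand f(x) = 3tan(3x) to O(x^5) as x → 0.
9*x + 27*x**3 + O(x**5)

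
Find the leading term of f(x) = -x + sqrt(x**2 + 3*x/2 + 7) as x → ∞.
3/4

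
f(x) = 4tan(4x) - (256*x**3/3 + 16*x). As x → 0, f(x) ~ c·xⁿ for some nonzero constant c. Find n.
5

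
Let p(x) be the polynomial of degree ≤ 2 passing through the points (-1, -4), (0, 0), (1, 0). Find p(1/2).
1/2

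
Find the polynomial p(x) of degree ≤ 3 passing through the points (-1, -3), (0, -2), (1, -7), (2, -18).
-3*x**2 - 2*x - 2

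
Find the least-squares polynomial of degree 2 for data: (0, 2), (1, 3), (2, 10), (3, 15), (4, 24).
8/5 + (8/5)x + x²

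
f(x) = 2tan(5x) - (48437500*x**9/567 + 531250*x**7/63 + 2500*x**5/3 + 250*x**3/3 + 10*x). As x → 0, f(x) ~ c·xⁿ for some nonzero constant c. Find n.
11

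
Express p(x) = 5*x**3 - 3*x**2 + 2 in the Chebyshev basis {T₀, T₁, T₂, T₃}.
(1/2)T₀ + (15/4)T₁ + (-3/2)T₂ + (5/4)T₃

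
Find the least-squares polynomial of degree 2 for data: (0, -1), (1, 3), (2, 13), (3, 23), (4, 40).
-38/35 + (97/35)x + (13/7)x²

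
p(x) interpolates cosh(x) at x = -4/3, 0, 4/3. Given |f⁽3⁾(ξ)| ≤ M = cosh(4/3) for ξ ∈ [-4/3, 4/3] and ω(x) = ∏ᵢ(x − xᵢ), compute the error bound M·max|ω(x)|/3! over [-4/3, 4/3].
64*sqrt(3)*cosh(4/3)/729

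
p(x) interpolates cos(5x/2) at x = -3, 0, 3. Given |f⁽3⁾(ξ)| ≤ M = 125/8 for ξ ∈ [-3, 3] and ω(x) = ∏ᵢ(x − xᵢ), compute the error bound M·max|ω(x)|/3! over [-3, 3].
125*sqrt(3)/8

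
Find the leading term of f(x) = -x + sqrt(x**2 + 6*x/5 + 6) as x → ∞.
3/5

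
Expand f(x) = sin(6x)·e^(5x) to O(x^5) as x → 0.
6*x + 30*x**2 + 39*x**3 - 55*x**4 + O(x**5)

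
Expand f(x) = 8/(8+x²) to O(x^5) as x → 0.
1 - x**2/8 + x**4/64 + O(x**5)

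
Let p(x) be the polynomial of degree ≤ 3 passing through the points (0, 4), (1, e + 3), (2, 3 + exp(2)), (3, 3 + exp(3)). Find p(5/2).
-5*e/16 + 49/16 + 5*exp(3)/16 + 15*exp(2)/16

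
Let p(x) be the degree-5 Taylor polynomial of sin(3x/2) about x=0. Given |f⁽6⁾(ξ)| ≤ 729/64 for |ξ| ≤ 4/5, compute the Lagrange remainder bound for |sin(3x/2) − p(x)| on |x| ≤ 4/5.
324/78125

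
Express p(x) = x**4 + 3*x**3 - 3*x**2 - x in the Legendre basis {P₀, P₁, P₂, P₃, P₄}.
(-4/5)P₀ + (4/5)P₁ + (-10/7)P₂ + (6/5)P₃ + (8/35)P₄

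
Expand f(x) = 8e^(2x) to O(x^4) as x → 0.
8 + 16*x + 16*x**2 + 32*x**3/3 + O(x**4)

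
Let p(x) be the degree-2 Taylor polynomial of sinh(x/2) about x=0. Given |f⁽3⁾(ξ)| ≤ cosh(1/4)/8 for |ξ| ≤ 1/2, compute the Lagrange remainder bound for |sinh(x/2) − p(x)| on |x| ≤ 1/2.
cosh(1/4)/384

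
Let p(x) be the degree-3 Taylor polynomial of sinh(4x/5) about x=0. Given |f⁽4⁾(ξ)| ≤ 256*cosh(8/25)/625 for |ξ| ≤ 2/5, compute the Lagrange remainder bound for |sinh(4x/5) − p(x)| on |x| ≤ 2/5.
512*cosh(8/25)/1171875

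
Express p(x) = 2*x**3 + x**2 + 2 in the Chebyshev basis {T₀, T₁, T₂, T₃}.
(5/2)T₀ + (3/2)T₁ + (1/2)T₂ + (1/2)T₃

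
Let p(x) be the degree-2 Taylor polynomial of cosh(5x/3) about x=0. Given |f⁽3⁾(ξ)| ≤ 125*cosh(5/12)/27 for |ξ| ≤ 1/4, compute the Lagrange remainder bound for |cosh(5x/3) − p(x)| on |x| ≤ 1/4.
125*cosh(5/12)/10368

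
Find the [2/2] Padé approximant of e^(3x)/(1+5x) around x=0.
(73*x**2/44 + 67*x/33 + 1)/(-631*x**2/132 + 133*x/33 + 1)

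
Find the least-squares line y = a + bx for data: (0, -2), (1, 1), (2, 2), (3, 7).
a = -11/5, b = 14/5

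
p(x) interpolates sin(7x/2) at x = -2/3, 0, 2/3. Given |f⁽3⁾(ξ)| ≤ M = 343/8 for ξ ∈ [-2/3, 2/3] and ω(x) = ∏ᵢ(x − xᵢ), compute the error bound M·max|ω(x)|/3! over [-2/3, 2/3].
343*sqrt(3)/729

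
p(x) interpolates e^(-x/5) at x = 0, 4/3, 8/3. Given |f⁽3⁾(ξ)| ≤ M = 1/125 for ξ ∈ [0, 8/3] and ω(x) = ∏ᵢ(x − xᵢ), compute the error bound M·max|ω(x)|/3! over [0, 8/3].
64*sqrt(3)/91125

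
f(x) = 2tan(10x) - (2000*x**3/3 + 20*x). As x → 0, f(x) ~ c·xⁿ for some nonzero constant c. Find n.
5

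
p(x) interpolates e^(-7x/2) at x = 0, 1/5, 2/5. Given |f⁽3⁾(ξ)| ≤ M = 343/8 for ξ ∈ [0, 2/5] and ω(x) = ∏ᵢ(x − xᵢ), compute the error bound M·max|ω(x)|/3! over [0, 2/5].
343*sqrt(3)/27000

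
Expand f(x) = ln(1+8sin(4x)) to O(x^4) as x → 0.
32*x - 512*x**2 + 32512*x**3/3 + O(x**4)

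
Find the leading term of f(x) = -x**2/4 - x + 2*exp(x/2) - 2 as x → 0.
x**3/24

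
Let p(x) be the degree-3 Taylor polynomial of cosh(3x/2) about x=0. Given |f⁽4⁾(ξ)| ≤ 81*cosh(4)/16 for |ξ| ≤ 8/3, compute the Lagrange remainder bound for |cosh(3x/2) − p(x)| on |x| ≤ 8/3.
32*cosh(4)/3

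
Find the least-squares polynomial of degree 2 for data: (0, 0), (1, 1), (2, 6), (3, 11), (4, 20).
-4/35 + (3/7)x + (8/7)x²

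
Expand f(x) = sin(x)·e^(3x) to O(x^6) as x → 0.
x + 3*x**2 + 13*x**3/3 + 4*x**4 + 79*x**5/30 + O(x**6)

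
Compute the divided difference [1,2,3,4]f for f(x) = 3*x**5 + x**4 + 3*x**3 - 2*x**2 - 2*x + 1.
208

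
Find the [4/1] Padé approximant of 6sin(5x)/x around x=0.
625*x**4/4 - 125*x**2 + 30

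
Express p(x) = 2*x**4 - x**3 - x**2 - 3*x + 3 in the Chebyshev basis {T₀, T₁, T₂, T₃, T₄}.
(13/4)T₀ + (-15/4)T₁ + (1/2)T₂ + (-1/4)T₃ + (1/4)T₄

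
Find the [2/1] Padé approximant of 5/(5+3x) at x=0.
1/(3*x/5 + 1)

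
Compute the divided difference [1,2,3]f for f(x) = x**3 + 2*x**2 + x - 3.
8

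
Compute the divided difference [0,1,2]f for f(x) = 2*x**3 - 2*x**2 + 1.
4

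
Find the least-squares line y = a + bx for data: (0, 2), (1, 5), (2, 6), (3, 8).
a = 12/5, b = 19/10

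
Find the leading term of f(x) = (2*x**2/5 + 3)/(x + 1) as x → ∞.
2*x/5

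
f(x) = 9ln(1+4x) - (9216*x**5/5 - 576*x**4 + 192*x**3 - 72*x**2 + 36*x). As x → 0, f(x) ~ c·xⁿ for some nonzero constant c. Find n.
6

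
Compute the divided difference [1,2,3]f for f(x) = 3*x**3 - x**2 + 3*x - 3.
17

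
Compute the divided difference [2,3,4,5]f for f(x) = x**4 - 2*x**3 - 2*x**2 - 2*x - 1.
12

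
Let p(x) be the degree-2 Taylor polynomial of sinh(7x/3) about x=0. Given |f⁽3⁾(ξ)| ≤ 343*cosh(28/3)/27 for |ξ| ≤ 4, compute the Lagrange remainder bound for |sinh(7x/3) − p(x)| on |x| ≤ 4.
10976*cosh(28/3)/81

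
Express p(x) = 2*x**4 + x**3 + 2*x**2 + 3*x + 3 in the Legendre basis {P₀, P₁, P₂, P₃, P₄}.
(61/15)P₀ + (18/5)P₁ + (52/21)P₂ + (2/5)P₃ + (16/35)P₄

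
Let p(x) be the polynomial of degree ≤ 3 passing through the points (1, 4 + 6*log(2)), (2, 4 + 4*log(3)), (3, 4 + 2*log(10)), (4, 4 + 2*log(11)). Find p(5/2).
4 + log(45*11**(7/8)*2**(3/4)*3**(1/4)*5**(1/8)/11)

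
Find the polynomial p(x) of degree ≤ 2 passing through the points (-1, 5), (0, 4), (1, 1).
-x**2 - 2*x + 4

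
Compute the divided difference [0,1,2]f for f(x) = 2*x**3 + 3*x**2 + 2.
9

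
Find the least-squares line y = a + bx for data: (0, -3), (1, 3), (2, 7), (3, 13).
a = -14/5, b = 26/5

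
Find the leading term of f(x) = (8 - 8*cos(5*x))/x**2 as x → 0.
100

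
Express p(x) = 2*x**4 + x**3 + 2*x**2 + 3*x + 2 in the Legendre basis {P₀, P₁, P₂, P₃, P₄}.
(46/15)P₀ + (18/5)P₁ + (52/21)P₂ + (2/5)P₃ + (16/35)P₄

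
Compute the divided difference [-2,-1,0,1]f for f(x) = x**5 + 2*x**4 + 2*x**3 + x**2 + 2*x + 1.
3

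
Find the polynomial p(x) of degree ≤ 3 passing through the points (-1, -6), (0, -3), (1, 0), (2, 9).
x**3 + 2*x - 3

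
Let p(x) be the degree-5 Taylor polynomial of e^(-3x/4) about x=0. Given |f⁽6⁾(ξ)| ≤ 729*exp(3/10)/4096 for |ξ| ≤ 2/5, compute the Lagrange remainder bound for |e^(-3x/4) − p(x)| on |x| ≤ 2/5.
81*exp(3/10)/80000000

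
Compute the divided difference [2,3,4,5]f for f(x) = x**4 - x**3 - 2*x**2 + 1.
13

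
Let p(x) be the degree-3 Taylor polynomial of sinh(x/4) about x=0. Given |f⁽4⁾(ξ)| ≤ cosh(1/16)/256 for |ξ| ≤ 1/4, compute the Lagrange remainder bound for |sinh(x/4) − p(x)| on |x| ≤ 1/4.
cosh(1/16)/1572864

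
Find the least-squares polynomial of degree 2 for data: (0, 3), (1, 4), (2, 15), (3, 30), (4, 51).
87/35 + (-13/35)x + (22/7)x²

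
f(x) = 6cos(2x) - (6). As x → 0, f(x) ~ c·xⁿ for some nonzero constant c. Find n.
2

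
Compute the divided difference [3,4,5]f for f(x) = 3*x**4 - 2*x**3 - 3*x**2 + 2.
264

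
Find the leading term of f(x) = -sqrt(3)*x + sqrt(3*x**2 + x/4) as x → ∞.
sqrt(3)/24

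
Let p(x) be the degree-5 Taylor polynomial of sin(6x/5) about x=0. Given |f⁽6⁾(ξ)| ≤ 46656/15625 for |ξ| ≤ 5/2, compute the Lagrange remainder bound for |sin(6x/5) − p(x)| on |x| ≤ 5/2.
81/80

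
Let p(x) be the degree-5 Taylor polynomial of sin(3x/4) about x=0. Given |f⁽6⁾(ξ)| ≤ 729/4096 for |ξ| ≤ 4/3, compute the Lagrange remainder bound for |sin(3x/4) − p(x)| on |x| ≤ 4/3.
1/720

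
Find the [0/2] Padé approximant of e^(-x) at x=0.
1/(x**2/2 + x + 1)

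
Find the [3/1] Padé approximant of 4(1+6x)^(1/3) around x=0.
(-32*x**3/3 + 16*x**2 + 24*x + 4)/(4*x + 1)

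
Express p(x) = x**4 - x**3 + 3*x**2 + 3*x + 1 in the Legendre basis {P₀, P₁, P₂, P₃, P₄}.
(11/5)P₀ + (12/5)P₁ + (18/7)P₂ + (-2/5)P₃ + (8/35)P₄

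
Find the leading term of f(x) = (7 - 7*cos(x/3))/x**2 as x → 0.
7/18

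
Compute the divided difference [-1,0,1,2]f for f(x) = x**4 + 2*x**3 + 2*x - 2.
4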